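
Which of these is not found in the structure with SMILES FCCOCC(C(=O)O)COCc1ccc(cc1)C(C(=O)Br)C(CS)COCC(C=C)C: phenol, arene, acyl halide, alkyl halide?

phenol

arene: present (C6H4 — para-disubstituted benzene ring → arene).
alkyl halide: present (FCH2 — halogen on an sp³ carbon → alkyl halide).
acyl halide: present (CH(COBr) — pendant –C(=O)X: carbonyl C bonded to C and halogen → acyl halide).
phenol: no segment matches this pattern.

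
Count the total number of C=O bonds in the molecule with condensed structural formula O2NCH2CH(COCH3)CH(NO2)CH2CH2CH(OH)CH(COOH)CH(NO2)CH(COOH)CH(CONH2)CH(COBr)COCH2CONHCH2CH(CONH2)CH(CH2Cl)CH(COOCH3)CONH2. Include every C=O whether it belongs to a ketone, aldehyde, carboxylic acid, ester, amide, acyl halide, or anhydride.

CH(COCH3): ketone, 1 C=O (running total 1).
CH(COOH): carboxylic acid, 1 C=O (running total 2).
CH(COOH): carboxylic acid, 1 C=O (running total 3).
CH(CONH2): amide, 1 C=O (running total 4).
CH(COBr): acyl halide, 1 C=O (running total 5).
CO: ketone, 1 C=O (running total 6).
CH2CONHCH2: amide, 1 C=O (running total 7).
CH(CONH2): amide, 1 C=O (running total 8).
CH(COOCH3): ester, 1 C=O (running total 9).
CONH2: amide, 1 C=O (running total 10).

10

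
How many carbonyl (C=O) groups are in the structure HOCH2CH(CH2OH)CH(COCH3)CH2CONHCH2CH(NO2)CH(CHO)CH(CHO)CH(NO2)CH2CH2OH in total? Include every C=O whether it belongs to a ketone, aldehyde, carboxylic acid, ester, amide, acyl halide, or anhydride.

CH(COCH3): ketone, 1 C=O (running total 1).
CH2CONHCH2: amide, 1 C=O (running total 2).
CH(CHO): aldehyde, 1 C=O (running total 3).
CH(CHO): aldehyde, 1 C=O (running total 4).

4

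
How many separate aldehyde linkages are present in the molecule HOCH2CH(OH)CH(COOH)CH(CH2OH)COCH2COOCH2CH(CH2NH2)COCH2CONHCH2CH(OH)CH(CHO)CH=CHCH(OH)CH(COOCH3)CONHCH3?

HO– on an sp³ carbon → alcohol.
–OH on an sp³ carbon → alcohol (secondary).
pendant –COOH: carbonyl C bonded to C and –OH → carboxylic acid.
pendant –CH2OH on an sp³ backbone C → alcohol.
–C(=O)– with carbon on both sides → ketone.
–C(=O)–O–C with C on the carbonyl side → ester.
pendant –CH2NH2: N on sp³ C, no adjacent C=O → amine.
–C(=O)– with carbon on both sides → ketone.
–C(=O)–N– linkage → amide (the N is not an amine).
–OH on an sp³ carbon → alcohol (secondary).
pendant –CHO: carbonyl C bonded to C and H → aldehyde.
C=C double bond → alkene.
–OH on an sp³ carbon → alcohol (secondary).
pendant –COOCH3: carbonyl C bonded to C and –OCH3 → ester.
–C(=O)NHCH3: carbonyl C bonded to C and to N → amide (the N is not an amine).
Aldehyde appears at: CH(CHO) → 1.

1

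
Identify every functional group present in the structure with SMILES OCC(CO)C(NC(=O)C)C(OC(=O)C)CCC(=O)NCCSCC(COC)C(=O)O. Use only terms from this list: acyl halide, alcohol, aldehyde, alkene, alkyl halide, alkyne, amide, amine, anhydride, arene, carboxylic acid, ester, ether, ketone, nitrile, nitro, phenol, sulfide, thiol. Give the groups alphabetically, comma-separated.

alcohol, amide, carboxylic acid, ester, ether, sulfide

Taking each segment in turn:
  HOCH2: HO– on an sp³ carbon → alcohol.
  CH(CH2OH): pendant –CH2OH on an sp³ backbone C → alcohol.
  CH(NHCOCH3): pendant –NHC(=O)CH3: N bonded to a carbonyl → amide (not amine).
  CH(OCOCH3): pendant –OC(=O)CH3: an acyloxy group → ester.
  CH2CONHCH2: –C(=O)–N– linkage → amide (the N is not an amine).
  CH2SCH2: C–S–C linkage → sulfide (thioether).
  CH(CH2OCH3): pendant –CH2OCH3: C–O–C linkage → ether.
  COOH: –COOH: carbonyl C bonded to –OH and C → carboxylic acid (the –OH is not a separate alcohol).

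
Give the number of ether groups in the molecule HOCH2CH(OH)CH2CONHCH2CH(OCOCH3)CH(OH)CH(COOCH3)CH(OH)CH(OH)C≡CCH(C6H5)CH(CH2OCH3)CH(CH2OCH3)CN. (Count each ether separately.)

Taking each segment in turn:
  HOCH2: HO– on an sp³ carbon → alcohol.
  CH(OH): –OH on an sp³ carbon → alcohol (secondary).
  CH2CONHCH2: –C(=O)–N– linkage → amide (the N is not an amine).
  CH(OCOCH3): pendant –OC(=O)CH3: an acyloxy group → ester.
  CH(OH): –OH on an sp³ carbon → alcohol (secondary).
  CH(COOCH3): pendant –COOCH3: carbonyl C bonded to C and –OCH3 → ester.
  CH(OH): –OH on an sp³ carbon → alcohol (secondary).
  CH(OH): –OH on an sp³ carbon → alcohol (secondary).
  C≡C: C≡C triple bond → alkyne.
  CH(C6H5): pendant –C6H5: benzene ring → arene.
  CH(CH2OCH3): pendant –CH2OCH3: C–O–C linkage → ether.
  CH(CH2OCH3): pendant –CH2OCH3: C–O–C linkage → ether.
  CN: –C≡N: carbon triple-bonded to nitrogen → nitrile.
Ether appears at: CH(CH2OCH3), CH(CH2OCH3) → 2.

2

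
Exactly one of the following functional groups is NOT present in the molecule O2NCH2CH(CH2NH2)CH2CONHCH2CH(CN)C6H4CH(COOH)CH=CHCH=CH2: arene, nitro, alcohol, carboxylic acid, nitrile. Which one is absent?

alcohol

carboxylic acid: present (CH(COOH) — pendant –COOH: carbonyl C bonded to C and –OH → carboxylic acid).
arene: present (C6H4 — para-disubstituted benzene ring → arene).
nitrile: present (CH(CN) — pendant –C≡N: nitrile).
nitro: present (O2NCH2 — –NO2 on carbon → nitro group).
alcohol: absent. In CH(COOH), the –OH sits on a carbonyl carbon, making it part of a carboxylic acid, not an alcohol.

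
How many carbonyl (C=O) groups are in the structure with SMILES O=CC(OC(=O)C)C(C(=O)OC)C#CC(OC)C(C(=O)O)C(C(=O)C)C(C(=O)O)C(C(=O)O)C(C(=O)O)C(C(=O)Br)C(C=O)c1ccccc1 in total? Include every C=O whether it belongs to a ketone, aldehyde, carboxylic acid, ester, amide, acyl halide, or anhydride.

10

OHC: aldehyde, 1 C=O (running total 1).
CH(OCOCH3): ester, 1 C=O (running total 2).
CH(COOCH3): ester, 1 C=O (running total 3).
CH(COOH): carboxylic acid, 1 C=O (running total 4).
CH(COCH3): ketone, 1 C=O (running total 5).
CH(COOH): carboxylic acid, 1 C=O (running total 6).
CH(COOH): carboxylic acid, 1 C=O (running total 7).
CH(COOH): carboxylic acid, 1 C=O (running total 8).
CH(COBr): acyl halide, 1 C=O (running total 9).
CH(CHO): aldehyde, 1 C=O (running total 10).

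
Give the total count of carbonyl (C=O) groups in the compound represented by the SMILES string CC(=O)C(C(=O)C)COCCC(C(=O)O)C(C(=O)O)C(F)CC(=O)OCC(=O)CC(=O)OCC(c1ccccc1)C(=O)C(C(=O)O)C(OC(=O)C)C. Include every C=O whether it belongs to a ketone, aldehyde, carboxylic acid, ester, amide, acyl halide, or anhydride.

10

CO: ketone, 1 C=O (running total 1).
CH(COCH3): ketone, 1 C=O (running total 2).
CH(COOH): carboxylic acid, 1 C=O (running total 3).
CH(COOH): carboxylic acid, 1 C=O (running total 4).
CH2COOCH2: ester, 1 C=O (running total 5).
CO: ketone, 1 C=O (running total 6).
CH2COOCH2: ester, 1 C=O (running total 7).
CO: ketone, 1 C=O (running total 8).
CH(COOH): carboxylic acid, 1 C=O (running total 9).
CH(OCOCH3): ester, 1 C=O (running total 10).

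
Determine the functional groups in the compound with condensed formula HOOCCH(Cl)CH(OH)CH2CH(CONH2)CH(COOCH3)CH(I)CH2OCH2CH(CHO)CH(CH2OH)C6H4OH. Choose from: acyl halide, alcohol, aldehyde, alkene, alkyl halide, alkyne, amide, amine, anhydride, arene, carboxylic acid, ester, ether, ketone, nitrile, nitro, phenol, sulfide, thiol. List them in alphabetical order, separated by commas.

alcohol, aldehyde, alkyl halide, amide, arene, carboxylic acid, ester, ether, phenol

Taking each segment in turn:
  HOOC: –COOH: carbonyl C bonded to –OH and C → carboxylic acid (the –OH is not a separate alcohol).
  CH(Cl): halogen on an sp³ carbon → alkyl halide.
  CH(OH): –OH on an sp³ carbon → alcohol (secondary).
  CH(CONH2): pendant –CONH2: carbonyl C bonded to C and N → amide.
  CH(COOCH3): pendant –COOCH3: carbonyl C bonded to C and –OCH3 → ester.
  CH(I): halogen on an sp³ carbon → alkyl halide.
  CH2OCH2: C–O–C with sp³ carbons on both sides and no adjacent C=O → ether.
  CH(CHO): pendant –CHO: carbonyl C bonded to C and H → aldehyde.
  CH(CH2OH): pendant –CH2OH on an sp³ backbone C → alcohol.
  C6H4OH: –OH attached directly to an aromatic ring → phenol (not alcohol); the ring itself is an arene.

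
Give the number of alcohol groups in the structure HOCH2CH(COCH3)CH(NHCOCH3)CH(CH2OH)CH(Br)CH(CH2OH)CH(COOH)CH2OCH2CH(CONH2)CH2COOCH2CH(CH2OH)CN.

HO– on an sp³ carbon → alcohol.
pendant –COCH3: carbonyl C bonded to two carbons → ketone.
pendant –NHC(=O)CH3: N bonded to a carbonyl → amide (not amine).
pendant –CH2OH on an sp³ backbone C → alcohol.
halogen on an sp³ carbon → alkyl halide.
pendant –CH2OH on an sp³ backbone C → alcohol.
pendant –COOH: carbonyl C bonded to C and –OH → carboxylic acid.
C–O–C with sp³ carbons on both sides and no adjacent C=O → ether.
pendant –CONH2: carbonyl C bonded to C and N → amide.
–C(=O)–O–C with C on the carbonyl side → ester.
pendant –CH2OH on an sp³ backbone C → alcohol.
–C≡N: carbon triple-bonded to nitrogen → nitrile.
Alcohol appears at: HOCH2, CH(CH2OH), CH(CH2OH), CH(CH2OH) → 4.

4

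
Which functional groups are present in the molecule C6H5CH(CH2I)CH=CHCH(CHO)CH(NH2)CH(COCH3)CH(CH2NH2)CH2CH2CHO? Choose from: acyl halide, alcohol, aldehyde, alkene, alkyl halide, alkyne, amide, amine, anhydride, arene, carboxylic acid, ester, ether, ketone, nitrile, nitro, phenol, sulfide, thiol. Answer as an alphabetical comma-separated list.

Working along the chain:
  C6H5: C6H5– phenyl ring → arene.
  CH(CH2I): pendant –CH2X: halogen on sp³ carbon → alkyl halide.
  CH=CH: C=C double bond → alkene.
  CH(CHO): pendant –CHO: carbonyl C bonded to C and H → aldehyde.
  CH(NH2): –NH2 on an sp³ carbon with no adjacent C=O → amine.
  CH(COCH3): pendant –COCH3: carbonyl C bonded to two carbons → ketone.
  CH(CH2NH2): pendant –CH2NH2: N on sp³ C, no adjacent C=O → amine.
  CHO: terminal –CHO: carbonyl C bonded to H and C → aldehyde.

aldehyde, alkene, alkyl halide, amine, arene, ketone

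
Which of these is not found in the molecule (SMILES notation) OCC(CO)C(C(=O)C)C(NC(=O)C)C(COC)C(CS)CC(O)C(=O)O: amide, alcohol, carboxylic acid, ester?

amide: present (CH(NHCOCH3) — pendant –NHC(=O)CH3: N bonded to a carbonyl → amide (not amine)).
alcohol: present (HOCH2 — HO– on an sp³ carbon → alcohol).
carboxylic acid: present (COOH — –COOH: carbonyl C bonded to –OH and C → carboxylic acid (the –OH is not a separate alcohol)).
ester: no segment matches this pattern.

ester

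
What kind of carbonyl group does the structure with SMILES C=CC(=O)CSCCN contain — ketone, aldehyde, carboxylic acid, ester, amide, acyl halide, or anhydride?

The carbonyl is in the CO segment: –C(=O)– with carbon on both sides → ketone.

ketone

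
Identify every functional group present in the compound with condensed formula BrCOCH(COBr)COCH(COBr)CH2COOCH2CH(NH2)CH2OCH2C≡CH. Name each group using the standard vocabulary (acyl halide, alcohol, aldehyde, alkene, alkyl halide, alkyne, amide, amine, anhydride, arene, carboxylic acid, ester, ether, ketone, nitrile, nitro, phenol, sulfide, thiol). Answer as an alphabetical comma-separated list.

Reading the structure from left to right:
  BrCO: –C(=O)Br: carbonyl C bonded to C and to a halogen → acyl halide (not alkyl halide).
  CH(COBr): pendant –C(=O)X: carbonyl C bonded to C and halogen → acyl halide.
  CO: –C(=O)– with carbon on both sides → ketone.
  CH(COBr): pendant –C(=O)X: carbonyl C bonded to C and halogen → acyl halide.
  CH2COOCH2: –C(=O)–O–C with C on the carbonyl side → ester.
  CH(NH2): –NH2 on an sp³ carbon with no adjacent C=O → amine.
  CH2OCH2: C–O–C with sp³ carbons on both sides and no adjacent C=O → ether.
  C≡CH: C≡C triple bond → alkyne.

acyl halide, alkyne, amine, ester, ether, ketone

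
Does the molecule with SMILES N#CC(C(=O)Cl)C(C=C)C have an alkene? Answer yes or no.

Taking each segment in turn:
  N≡C: N≡C–: carbon triple-bonded to nitrogen → nitrile.
  CH(COCl): pendant –C(=O)X: carbonyl C bonded to C and halogen → acyl halide.
  CH(CH=CH2): pendant –CH=CH2: C=C double bond → alkene.
The CH(CH=CH2) segment supplies the alkene: pendant –CH=CH2: C=C double bond → alkene.

yes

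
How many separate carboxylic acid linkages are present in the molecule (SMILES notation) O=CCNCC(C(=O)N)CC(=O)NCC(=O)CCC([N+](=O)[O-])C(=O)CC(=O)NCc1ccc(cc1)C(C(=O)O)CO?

1

Working along the chain:
  OHC: terminal –CHO: carbonyl C bonded to H and C → aldehyde.
  CH2NHCH2: C–N–C with sp³ carbons and no adjacent C=O → amine (secondary).
  CH(CONH2): pendant –CONH2: carbonyl C bonded to C and N → amide.
  CH2CONHCH2: –C(=O)–N– linkage → amide (the N is not an amine).
  CO: –C(=O)– with carbon on both sides → ketone.
  CH(NO2): –NO2 on an sp³ carbon → nitro (the N=O is not a carbonyl).
  CO: –C(=O)– with carbon on both sides → ketone.
  CH2CONHCH2: –C(=O)–N– linkage → amide (the N is not an amine).
  C6H4: para-disubstituted benzene ring → arene.
  CH(COOH): pendant –COOH: carbonyl C bonded to C and –OH → carboxylic acid.
  CH2OH: –OH on an sp³ carbon → alcohol.
Carboxylic acid appears at: CH(COOH) → 1.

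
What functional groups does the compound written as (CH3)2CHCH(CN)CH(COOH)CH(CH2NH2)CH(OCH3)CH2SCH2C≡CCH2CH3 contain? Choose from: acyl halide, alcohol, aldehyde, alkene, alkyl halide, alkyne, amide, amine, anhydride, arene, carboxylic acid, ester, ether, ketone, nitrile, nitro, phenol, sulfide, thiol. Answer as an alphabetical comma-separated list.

Reading the structure from left to right:
  CH(CN): pendant –C≡N: nitrile.
  CH(COOH): pendant –COOH: carbonyl C bonded to C and –OH → carboxylic acid.
  CH(CH2NH2): pendant –CH2NH2: N on sp³ C, no adjacent C=O → amine.
  CH(OCH3): pendant –OCH3: C–O–C with sp³ C, no adjacent C=O → ether.
  CH2SCH2: C–S–C linkage → sulfide (thioether).
  C≡C: C≡C triple bond → alkyne.

alkyne, amine, carboxylic acid, ether, nitrile, sulfide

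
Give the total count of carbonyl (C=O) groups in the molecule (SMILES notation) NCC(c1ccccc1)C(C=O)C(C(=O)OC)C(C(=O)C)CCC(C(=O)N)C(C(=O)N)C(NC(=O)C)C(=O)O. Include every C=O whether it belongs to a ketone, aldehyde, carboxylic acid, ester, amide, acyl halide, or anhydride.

7

CH(CHO): aldehyde, 1 C=O (running total 1).
CH(COOCH3): ester, 1 C=O (running total 2).
CH(COCH3): ketone, 1 C=O (running total 3).
CH(CONH2): amide, 1 C=O (running total 4).
CH(CONH2): amide, 1 C=O (running total 5).
CH(NHCOCH3): amide, 1 C=O (running total 6).
COOH: carboxylic acid, 1 C=O (running total 7).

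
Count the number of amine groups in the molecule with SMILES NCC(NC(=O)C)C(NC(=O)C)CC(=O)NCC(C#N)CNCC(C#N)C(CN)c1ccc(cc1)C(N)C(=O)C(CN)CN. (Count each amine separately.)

Taking each segment in turn:
  H2NCH2: –NH2 on an sp³ carbon with no adjacent C=O → amine.
  CH(NHCOCH3): pendant –NHC(=O)CH3: N bonded to a carbonyl → amide (not amine).
  CH(NHCOCH3): pendant –NHC(=O)CH3: N bonded to a carbonyl → amide (not amine).
  CH2CONHCH2: –C(=O)–N– linkage → amide (the N is not an amine).
  CH(CN): pendant –C≡N: nitrile.
  CH2NHCH2: C–N–C with sp³ carbons and no adjacent C=O → amine (secondary).
  CH(CN): pendant –C≡N: nitrile.
  CH(CH2NH2): pendant –CH2NH2: N on sp³ C, no adjacent C=O → amine.
  C6H4: para-disubstituted benzene ring → arene.
  CH(NH2): –NH2 on an sp³ carbon with no adjacent C=O → amine.
  CO: –C(=O)– with carbon on both sides → ketone.
  CH(CH2NH2): pendant –CH2NH2: N on sp³ C, no adjacent C=O → amine.
  CH2NH2: –NH2 on an sp³ carbon with no adjacent C=O → amine.
Amine appears at: H2NCH2, CH2NHCH2, CH(CH2NH2), CH(NH2), CH(CH2NH2), CH2NH2 → 6.

6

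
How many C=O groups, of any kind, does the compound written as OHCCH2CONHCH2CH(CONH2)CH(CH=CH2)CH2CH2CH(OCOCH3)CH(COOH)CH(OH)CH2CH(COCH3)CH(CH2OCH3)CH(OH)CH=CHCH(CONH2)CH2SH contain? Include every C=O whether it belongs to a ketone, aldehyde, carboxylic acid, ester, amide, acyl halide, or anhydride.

7

OHC: aldehyde, 1 C=O (running total 1).
CH2CONHCH2: amide, 1 C=O (running total 2).
CH(CONH2): amide, 1 C=O (running total 3).
CH(OCOCH3): ester, 1 C=O (running total 4).
CH(COOH): carboxylic acid, 1 C=O (running total 5).
CH(COCH3): ketone, 1 C=O (running total 6).
CH(CONH2): amide, 1 C=O (running total 7).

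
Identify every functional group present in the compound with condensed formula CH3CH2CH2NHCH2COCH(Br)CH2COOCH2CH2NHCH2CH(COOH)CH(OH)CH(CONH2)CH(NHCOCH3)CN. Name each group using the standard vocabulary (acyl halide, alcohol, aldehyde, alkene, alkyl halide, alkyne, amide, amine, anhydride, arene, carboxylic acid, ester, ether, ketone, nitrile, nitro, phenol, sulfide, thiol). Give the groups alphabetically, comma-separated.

alcohol, alkyl halide, amide, amine, carboxylic acid, ester, ketone, nitrile

Taking each segment in turn:
  CH2NHCH2: C–N–C with sp³ carbons and no adjacent C=O → amine (secondary).
  CO: –C(=O)– with carbon on both sides → ketone.
  CH(Br): halogen on an sp³ carbon → alkyl halide.
  CH2COOCH2: –C(=O)–O–C with C on the carbonyl side → ester.
  CH2NHCH2: C–N–C with sp³ carbons and no adjacent C=O → amine (secondary).
  CH(COOH): pendant –COOH: carbonyl C bonded to C and –OH → carboxylic acid.
  CH(OH): –OH on an sp³ carbon → alcohol (secondary).
  CH(CONH2): pendant –CONH2: carbonyl C bonded to C and N → amide.
  CH(NHCOCH3): pendant –NHC(=O)CH3: N bonded to a carbonyl → amide (not amine).
  CN: –C≡N: carbon triple-bonded to nitrogen → nitrile.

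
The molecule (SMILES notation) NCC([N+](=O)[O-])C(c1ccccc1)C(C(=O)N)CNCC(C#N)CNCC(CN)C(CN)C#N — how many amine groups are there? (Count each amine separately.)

5

Working along the chain:
  H2NCH2: –NH2 on an sp³ carbon with no adjacent C=O → amine.
  CH(NO2): –NO2 on an sp³ carbon → nitro (the N=O is not a carbonyl).
  CH(C6H5): pendant –C6H5: benzene ring → arene.
  CH(CONH2): pendant –CONH2: carbonyl C bonded to C and N → amide.
  CH2NHCH2: C–N–C with sp³ carbons and no adjacent C=O → amine (secondary).
  CH(CN): pendant –C≡N: nitrile.
  CH2NHCH2: C–N–C with sp³ carbons and no adjacent C=O → amine (secondary).
  CH(CH2NH2): pendant –CH2NH2: N on sp³ C, no adjacent C=O → amine.
  CH(CH2NH2): pendant –CH2NH2: N on sp³ C, no adjacent C=O → amine.
  CN: –C≡N: carbon triple-bonded to nitrogen → nitrile.
Amine appears at: H2NCH2, CH2NHCH2, CH2NHCH2, CH(CH2NH2), CH(CH2NH2) → 5.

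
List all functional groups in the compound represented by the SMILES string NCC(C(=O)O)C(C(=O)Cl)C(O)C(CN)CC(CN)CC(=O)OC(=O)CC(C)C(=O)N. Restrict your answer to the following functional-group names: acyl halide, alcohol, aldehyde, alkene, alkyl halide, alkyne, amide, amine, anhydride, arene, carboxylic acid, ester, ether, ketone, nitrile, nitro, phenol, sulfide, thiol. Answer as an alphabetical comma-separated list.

acyl halide, alcohol, amide, amine, anhydride, carboxylic acid

Reading the structure from left to right:
  H2NCH2: –NH2 on an sp³ carbon with no adjacent C=O → amine.
  CH(COOH): pendant –COOH: carbonyl C bonded to C and –OH → carboxylic acid.
  CH(COCl): pendant –C(=O)X: carbonyl C bonded to C and halogen → acyl halide.
  CH(OH): –OH on an sp³ carbon → alcohol (secondary).
  CH(CH2NH2): pendant –CH2NH2: N on sp³ C, no adjacent C=O → amine.
  CH(CH2NH2): pendant –CH2NH2: N on sp³ C, no adjacent C=O → amine.
  CH2CO-O-COCH2: two acyl groups sharing one oxygen, –C(=O)–O–C(=O)– → anhydride.
  CONH2: –C(=O)NH2: carbonyl C bonded to C and to N → amide (the N is not a separate amine).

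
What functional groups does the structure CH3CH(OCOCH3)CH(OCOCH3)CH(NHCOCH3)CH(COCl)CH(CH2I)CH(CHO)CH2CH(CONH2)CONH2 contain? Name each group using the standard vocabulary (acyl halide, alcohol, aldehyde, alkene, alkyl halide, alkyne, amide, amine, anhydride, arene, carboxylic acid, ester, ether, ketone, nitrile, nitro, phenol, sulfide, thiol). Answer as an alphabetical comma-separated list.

acyl halide, aldehyde, alkyl halide, amide, ester

pendant –OC(=O)CH3: an acyloxy group → ester.
pendant –OC(=O)CH3: an acyloxy group → ester.
pendant –NHC(=O)CH3: N bonded to a carbonyl → amide (not amine).
pendant –C(=O)X: carbonyl C bonded to C and halogen → acyl halide.
pendant –CH2X: halogen on sp³ carbon → alkyl halide.
pendant –CHO: carbonyl C bonded to C and H → aldehyde.
pendant –CONH2: carbonyl C bonded to C and N → amide.
–C(=O)NH2: carbonyl C bonded to C and to N → amide (the N is not a separate amine).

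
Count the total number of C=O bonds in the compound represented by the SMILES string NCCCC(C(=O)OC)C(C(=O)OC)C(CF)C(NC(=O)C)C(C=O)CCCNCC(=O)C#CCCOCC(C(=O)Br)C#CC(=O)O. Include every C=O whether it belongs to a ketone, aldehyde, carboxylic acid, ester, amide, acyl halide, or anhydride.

CH(COOCH3): ester, 1 C=O (running total 1).
CH(COOCH3): ester, 1 C=O (running total 2).
CH(NHCOCH3): amide, 1 C=O (running total 3).
CH(CHO): aldehyde, 1 C=O (running total 4).
CO: ketone, 1 C=O (running total 5).
CH(COBr): acyl halide, 1 C=O (running total 6).
COOH: carboxylic acid, 1 C=O (running total 7).

7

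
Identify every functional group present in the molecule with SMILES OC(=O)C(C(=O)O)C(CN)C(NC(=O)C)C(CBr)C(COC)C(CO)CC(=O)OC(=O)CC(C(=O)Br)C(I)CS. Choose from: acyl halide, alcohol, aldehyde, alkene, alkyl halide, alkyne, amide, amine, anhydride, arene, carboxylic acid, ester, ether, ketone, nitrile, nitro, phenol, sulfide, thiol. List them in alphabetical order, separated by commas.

acyl halide, alcohol, alkyl halide, amide, amine, anhydride, carboxylic acid, ether, thiol

–COOH: carbonyl C bonded to –OH and C → carboxylic acid (the –OH is not a separate alcohol).
pendant –COOH: carbonyl C bonded to C and –OH → carboxylic acid.
pendant –CH2NH2: N on sp³ C, no adjacent C=O → amine.
pendant –NHC(=O)CH3: N bonded to a carbonyl → amide (not amine).
pendant –CH2X: halogen on sp³ carbon → alkyl halide.
pendant –CH2OCH3: C–O–C linkage → ether.
pendant –CH2OH on an sp³ backbone C → alcohol.
two acyl groups sharing one oxygen, –C(=O)–O–C(=O)– → anhydride.
pendant –C(=O)X: carbonyl C bonded to C and halogen → acyl halide.
halogen on an sp³ carbon → alkyl halide.
–SH on an sp³ carbon → thiol.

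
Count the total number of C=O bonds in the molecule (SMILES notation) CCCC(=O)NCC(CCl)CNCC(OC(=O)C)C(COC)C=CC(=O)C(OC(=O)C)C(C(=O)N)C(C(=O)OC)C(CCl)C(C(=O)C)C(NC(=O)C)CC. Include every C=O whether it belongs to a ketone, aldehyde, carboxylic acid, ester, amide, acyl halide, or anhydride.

CH2CONHCH2: amide, 1 C=O (running total 1).
CH(OCOCH3): ester, 1 C=O (running total 2).
CO: ketone, 1 C=O (running total 3).
CH(OCOCH3): ester, 1 C=O (running total 4).
CH(CONH2): amide, 1 C=O (running total 5).
CH(COOCH3): ester, 1 C=O (running total 6).
CH(COCH3): ketone, 1 C=O (running total 7).
CH(NHCOCH3): amide, 1 C=O (running total 8).

8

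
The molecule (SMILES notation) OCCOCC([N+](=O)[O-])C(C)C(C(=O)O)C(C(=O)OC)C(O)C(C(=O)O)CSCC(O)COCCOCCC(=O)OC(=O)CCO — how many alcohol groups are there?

HO– on an sp³ carbon → alcohol.
C–O–C with sp³ carbons on both sides and no adjacent C=O → ether.
–NO2 on an sp³ carbon → nitro (the N=O is not a carbonyl).
pendant –COOH: carbonyl C bonded to C and –OH → carboxylic acid.
pendant –COOCH3: carbonyl C bonded to C and –OCH3 → ester.
–OH on an sp³ carbon → alcohol (secondary).
pendant –COOH: carbonyl C bonded to C and –OH → carboxylic acid.
C–S–C linkage → sulfide (thioether).
–OH on an sp³ carbon → alcohol (secondary).
C–O–C with sp³ carbons on both sides and no adjacent C=O → ether.
C–O–C with sp³ carbons on both sides and no adjacent C=O → ether.
two acyl groups sharing one oxygen, –C(=O)–O–C(=O)– → anhydride.
–OH on an sp³ carbon → alcohol.
Alcohol appears at: HOCH2, CH(OH), CH(OH), CH2OH → 4.

4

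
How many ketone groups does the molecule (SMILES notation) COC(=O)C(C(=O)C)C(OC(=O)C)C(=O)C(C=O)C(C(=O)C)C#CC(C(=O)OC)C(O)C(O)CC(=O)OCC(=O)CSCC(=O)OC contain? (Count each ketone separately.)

Reading the structure from left to right:
  CH3OOC: CH3O–C(=O)–: carbonyl C bonded to C and to –OCH3 → ester (not ketone + ether).
  CH(COCH3): pendant –COCH3: carbonyl C bonded to two carbons → ketone.
  CH(OCOCH3): pendant –OC(=O)CH3: an acyloxy group → ester.
  CO: –C(=O)– with carbon on both sides → ketone.
  CH(CHO): pendant –CHO: carbonyl C bonded to C and H → aldehyde.
  CH(COCH3): pendant –COCH3: carbonyl C bonded to two carbons → ketone.
  C≡C: C≡C triple bond → alkyne.
  CH(COOCH3): pendant –COOCH3: carbonyl C bonded to C and –OCH3 → ester.
  CH(OH): –OH on an sp³ carbon → alcohol (secondary).
  CH(OH): –OH on an sp³ carbon → alcohol (secondary).
  CH2COOCH2: –C(=O)–O–C with C on the carbonyl side → ester.
  CO: –C(=O)– with carbon on both sides → ketone.
  CH2SCH2: C–S–C linkage → sulfide (thioether).
  COOCH3: –C(=O)OCH3: carbonyl C bonded to C and to –OCH3 → ester (not ketone + ether).
Ketone appears at: CH(COCH3), CO, CH(COCH3), CO → 4.

4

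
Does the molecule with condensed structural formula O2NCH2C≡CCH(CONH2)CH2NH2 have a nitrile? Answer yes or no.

Taking each segment in turn:
  O2NCH2: –NO2 on carbon → nitro group.
  C≡C: C≡C triple bond → alkyne.
  CH(CONH2): pendant –CONH2: carbonyl C bonded to C and N → amide.
  CH2NH2: –NH2 on an sp³ carbon with no adjacent C=O → amine.
In C≡C, the triple bond is C≡C, not C≡N.
The groups actually present are: alkyne, amide, amine, nitro.

no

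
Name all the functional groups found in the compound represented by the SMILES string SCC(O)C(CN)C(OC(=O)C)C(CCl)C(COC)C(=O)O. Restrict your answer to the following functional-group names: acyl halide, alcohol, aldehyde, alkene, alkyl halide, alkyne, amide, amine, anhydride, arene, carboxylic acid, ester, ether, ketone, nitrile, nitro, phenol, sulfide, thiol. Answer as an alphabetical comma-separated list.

Taking each segment in turn:
  HSCH2: –SH on an sp³ carbon → thiol.
  CH(OH): –OH on an sp³ carbon → alcohol (secondary).
  CH(CH2NH2): pendant –CH2NH2: N on sp³ C, no adjacent C=O → amine.
  CH(OCOCH3): pendant –OC(=O)CH3: an acyloxy group → ester.
  CH(CH2Cl): pendant –CH2X: halogen on sp³ carbon → alkyl halide.
  CH(CH2OCH3): pendant –CH2OCH3: C–O–C linkage → ether.
  COOH: –COOH: carbonyl C bonded to –OH and C → carboxylic acid (the –OH is not a separate alcohol).

alcohol, alkyl halide, amine, carboxylic acid, ester, ether, thiol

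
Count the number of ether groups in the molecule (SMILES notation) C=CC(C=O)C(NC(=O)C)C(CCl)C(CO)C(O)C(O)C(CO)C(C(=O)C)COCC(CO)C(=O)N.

Reading the structure from left to right:
  CH2=CH: C=C double bond → alkene.
  CH(CHO): pendant –CHO: carbonyl C bonded to C and H → aldehyde.
  CH(NHCOCH3): pendant –NHC(=O)CH3: N bonded to a carbonyl → amide (not amine).
  CH(CH2Cl): pendant –CH2X: halogen on sp³ carbon → alkyl halide.
  CH(CH2OH): pendant –CH2OH on an sp³ backbone C → alcohol.
  CH(OH): –OH on an sp³ carbon → alcohol (secondary).
  CH(OH): –OH on an sp³ carbon → alcohol (secondary).
  CH(CH2OH): pendant –CH2OH on an sp³ backbone C → alcohol.
  CH(COCH3): pendant –COCH3: carbonyl C bonded to two carbons → ketone.
  CH2OCH2: C–O–C with sp³ carbons on both sides and no adjacent C=O → ether.
  CH(CH2OH): pendant –CH2OH on an sp³ backbone C → alcohol.
  CONH2: –C(=O)NH2: carbonyl C bonded to C and to N → amide (the N is not a separate amine).
Ether appears at: CH2OCH2 → 1.

1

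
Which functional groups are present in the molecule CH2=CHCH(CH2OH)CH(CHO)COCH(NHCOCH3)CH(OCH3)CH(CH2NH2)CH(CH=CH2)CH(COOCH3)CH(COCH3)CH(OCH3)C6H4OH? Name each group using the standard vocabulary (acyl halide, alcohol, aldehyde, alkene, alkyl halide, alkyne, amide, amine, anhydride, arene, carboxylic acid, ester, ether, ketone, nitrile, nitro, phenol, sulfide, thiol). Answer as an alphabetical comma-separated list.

C=C double bond → alkene.
pendant –CH2OH on an sp³ backbone C → alcohol.
pendant –CHO: carbonyl C bonded to C and H → aldehyde.
–C(=O)– with carbon on both sides → ketone.
pendant –NHC(=O)CH3: N bonded to a carbonyl → amide (not amine).
pendant –OCH3: C–O–C with sp³ C, no adjacent C=O → ether.
pendant –CH2NH2: N on sp³ C, no adjacent C=O → amine.
pendant –CH=CH2: C=C double bond → alkene.
pendant –COOCH3: carbonyl C bonded to C and –OCH3 → ester.
pendant –COCH3: carbonyl C bonded to two carbons → ketone.
pendant –OCH3: C–O–C with sp³ C, no adjacent C=O → ether.
–OH attached directly to an aromatic ring → phenol (not alcohol); the ring itself is an arene.

alcohol, aldehyde, alkene, amide, amine, arene, ester, ether, ketone, phenol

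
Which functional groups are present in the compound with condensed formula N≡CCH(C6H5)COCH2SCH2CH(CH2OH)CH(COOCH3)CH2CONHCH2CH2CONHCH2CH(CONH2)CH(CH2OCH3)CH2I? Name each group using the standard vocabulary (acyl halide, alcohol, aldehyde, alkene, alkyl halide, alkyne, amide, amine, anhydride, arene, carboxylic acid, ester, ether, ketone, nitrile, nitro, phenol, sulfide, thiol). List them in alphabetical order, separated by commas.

alcohol, alkyl halide, amide, arene, ester, ether, ketone, nitrile, sulfide

N≡C–: carbon triple-bonded to nitrogen → nitrile.
pendant –C6H5: benzene ring → arene.
–C(=O)– with carbon on both sides → ketone.
C–S–C linkage → sulfide (thioether).
pendant –CH2OH on an sp³ backbone C → alcohol.
pendant –COOCH3: carbonyl C bonded to C and –OCH3 → ester.
–C(=O)–N– linkage → amide (the N is not an amine).
–C(=O)–N– linkage → amide (the N is not an amine).
pendant –CONH2: carbonyl C bonded to C and N → amide.
pendant –CH2OCH3: C–O–C linkage → ether.
halogen on an sp³ carbon → alkyl halide.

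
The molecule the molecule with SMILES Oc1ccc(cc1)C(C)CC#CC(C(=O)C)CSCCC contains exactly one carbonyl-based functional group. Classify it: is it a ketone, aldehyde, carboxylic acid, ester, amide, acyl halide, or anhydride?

The carbonyl is in the CH(COCH3) segment: pendant –COCH3: carbonyl C bonded to two carbons → ketone.

ketone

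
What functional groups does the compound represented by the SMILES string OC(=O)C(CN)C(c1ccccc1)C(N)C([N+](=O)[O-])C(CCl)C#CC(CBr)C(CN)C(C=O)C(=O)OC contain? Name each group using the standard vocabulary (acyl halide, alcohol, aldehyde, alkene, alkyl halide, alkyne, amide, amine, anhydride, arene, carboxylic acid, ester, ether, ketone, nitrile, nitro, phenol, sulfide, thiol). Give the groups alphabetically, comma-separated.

–COOH: carbonyl C bonded to –OH and C → carboxylic acid (the –OH is not a separate alcohol).
pendant –CH2NH2: N on sp³ C, no adjacent C=O → amine.
pendant –C6H5: benzene ring → arene.
–NH2 on an sp³ carbon with no adjacent C=O → amine.
–NO2 on an sp³ carbon → nitro (the N=O is not a carbonyl).
pendant –CH2X: halogen on sp³ carbon → alkyl halide.
C≡C triple bond → alkyne.
pendant –CH2X: halogen on sp³ carbon → alkyl halide.
pendant –CH2NH2: N on sp³ C, no adjacent C=O → amine.
pendant –CHO: carbonyl C bonded to C and H → aldehyde.
–C(=O)OCH3: carbonyl C bonded to C and to –OCH3 → ester (not ketone + ether).

aldehyde, alkyl halide, alkyne, amine, arene, carboxylic acid, ester, nitro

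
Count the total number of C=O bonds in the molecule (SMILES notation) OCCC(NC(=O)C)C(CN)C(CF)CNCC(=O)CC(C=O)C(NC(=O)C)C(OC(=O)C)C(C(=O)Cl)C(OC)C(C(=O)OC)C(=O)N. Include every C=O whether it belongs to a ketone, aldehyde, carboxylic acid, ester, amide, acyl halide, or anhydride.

8

CH(NHCOCH3): amide, 1 C=O (running total 1).
CO: ketone, 1 C=O (running total 2).
CH(CHO): aldehyde, 1 C=O (running total 3).
CH(NHCOCH3): amide, 1 C=O (running total 4).
CH(OCOCH3): ester, 1 C=O (running total 5).
CH(COCl): acyl halide, 1 C=O (running total 6).
CH(COOCH3): ester, 1 C=O (running total 7).
CONH2: amide, 1 C=O (running total 8).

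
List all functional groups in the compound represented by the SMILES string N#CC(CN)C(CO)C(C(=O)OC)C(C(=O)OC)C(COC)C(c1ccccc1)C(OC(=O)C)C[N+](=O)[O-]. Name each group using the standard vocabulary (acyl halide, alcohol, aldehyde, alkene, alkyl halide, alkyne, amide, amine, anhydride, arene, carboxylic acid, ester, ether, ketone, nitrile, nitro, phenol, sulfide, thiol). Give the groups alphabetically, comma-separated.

alcohol, amine, arene, ester, ether, nitrile, nitro

Working along the chain:
  N≡C: N≡C–: carbon triple-bonded to nitrogen → nitrile.
  CH(CH2NH2): pendant –CH2NH2: N on sp³ C, no adjacent C=O → amine.
  CH(CH2OH): pendant –CH2OH on an sp³ backbone C → alcohol.
  CH(COOCH3): pendant –COOCH3: carbonyl C bonded to C and –OCH3 → ester.
  CH(COOCH3): pendant –COOCH3: carbonyl C bonded to C and –OCH3 → ester.
  CH(CH2OCH3): pendant –CH2OCH3: C–O–C linkage → ether.
  CH(C6H5): pendant –C6H5: benzene ring → arene.
  CH(OCOCH3): pendant –OC(=O)CH3: an acyloxy group → ester.
  CH2NO2: –NO2 on carbon → nitro group.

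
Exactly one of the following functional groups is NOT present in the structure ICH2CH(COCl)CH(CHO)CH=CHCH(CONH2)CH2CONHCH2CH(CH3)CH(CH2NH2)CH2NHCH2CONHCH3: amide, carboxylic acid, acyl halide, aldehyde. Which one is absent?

aldehyde: present (CH(CHO) — pendant –CHO: carbonyl C bonded to C and H → aldehyde).
amide: present (CH(CONH2) — pendant –CONH2: carbonyl C bonded to C and N → amide).
acyl halide: present (CH(COCl) — pendant –C(=O)X: carbonyl C bonded to C and halogen → acyl halide).
carboxylic acid: absent. In each of CH(CONH2), CH2CONHCH2 and CONHCH3, the carbonyl is bonded to nitrogen, not to –OH; that is an amide.

carboxylic acid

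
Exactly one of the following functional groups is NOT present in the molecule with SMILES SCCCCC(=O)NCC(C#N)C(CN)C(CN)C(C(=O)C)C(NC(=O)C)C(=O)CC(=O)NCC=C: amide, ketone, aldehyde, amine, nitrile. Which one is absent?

aldehyde

nitrile: present (CH(CN) — pendant –C≡N: nitrile).
amide: present (CH2CONHCH2 — –C(=O)–N– linkage → amide (the N is not an amine)).
ketone: present (CH(COCH3) — pendant –COCH3: carbonyl C bonded to two carbons → ketone).
amine: present (CH(CH2NH2) — pendant –CH2NH2: N on sp³ C, no adjacent C=O → amine).
aldehyde: absent. In each of CH(COCH3) and CO, the carbonyl carbon is bonded to two carbons, so it is a ketone, not an aldehyde.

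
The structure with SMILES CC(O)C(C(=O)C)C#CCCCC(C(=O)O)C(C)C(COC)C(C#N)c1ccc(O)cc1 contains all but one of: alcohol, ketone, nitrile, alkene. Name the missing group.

alkene

ketone: present (CH(COCH3) — pendant –COCH3: carbonyl C bonded to two carbons → ketone).
alcohol: present (CH(OH) — –OH on an sp³ carbon → alcohol (secondary)).
nitrile: present (CH(CN) — pendant –C≡N: nitrile).
alkene: absent. In C6H4OH, the C=C units are part of an aromatic ring, which is an arene, not an isolated alkene.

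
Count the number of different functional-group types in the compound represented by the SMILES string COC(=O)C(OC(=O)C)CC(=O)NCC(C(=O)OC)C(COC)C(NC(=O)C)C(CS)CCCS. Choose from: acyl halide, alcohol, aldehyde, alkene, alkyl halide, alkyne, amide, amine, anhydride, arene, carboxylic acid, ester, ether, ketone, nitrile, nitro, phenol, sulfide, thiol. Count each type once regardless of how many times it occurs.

4

CH3O–C(=O)–: carbonyl C bonded to C and to –OCH3 → ester (not ketone + ether).
pendant –OC(=O)CH3: an acyloxy group → ester.
–C(=O)–N– linkage → amide (the N is not an amine).
pendant –COOCH3: carbonyl C bonded to C and –OCH3 → ester.
pendant –CH2OCH3: C–O–C linkage → ether.
pendant –NHC(=O)CH3: N bonded to a carbonyl → amide (not amine).
pendant –CH2SH → thiol.
–SH on an sp³ carbon → thiol.
Distinct types present: amide, ester, ether, thiol.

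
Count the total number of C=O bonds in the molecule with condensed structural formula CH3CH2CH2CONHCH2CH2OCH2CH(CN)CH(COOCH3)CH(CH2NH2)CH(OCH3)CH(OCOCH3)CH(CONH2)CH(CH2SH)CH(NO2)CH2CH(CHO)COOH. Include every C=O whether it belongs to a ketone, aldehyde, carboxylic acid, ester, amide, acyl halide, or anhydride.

6

CH2CONHCH2: amide, 1 C=O (running total 1).
CH(COOCH3): ester, 1 C=O (running total 2).
CH(OCOCH3): ester, 1 C=O (running total 3).
CH(CONH2): amide, 1 C=O (running total 4).
CH(CHO): aldehyde, 1 C=O (running total 5).
COOH: carboxylic acid, 1 C=O (running total 6).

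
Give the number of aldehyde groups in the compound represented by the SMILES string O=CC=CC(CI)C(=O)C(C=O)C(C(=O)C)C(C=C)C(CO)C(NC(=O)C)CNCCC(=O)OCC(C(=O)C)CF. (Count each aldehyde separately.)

terminal –CHO: carbonyl C bonded to H and C → aldehyde.
C=C double bond → alkene.
pendant –CH2X: halogen on sp³ carbon → alkyl halide.
–C(=O)– with carbon on both sides → ketone.
pendant –CHO: carbonyl C bonded to C and H → aldehyde.
pendant –COCH3: carbonyl C bonded to two carbons → ketone.
pendant –CH=CH2: C=C double bond → alkene.
pendant –CH2OH on an sp³ backbone C → alcohol.
pendant –NHC(=O)CH3: N bonded to a carbonyl → amide (not amine).
C–N–C with sp³ carbons and no adjacent C=O → amine (secondary).
–C(=O)–O–C with C on the carbonyl side → ester.
pendant –COCH3: carbonyl C bonded to two carbons → ketone.
halogen on an sp³ carbon → alkyl halide.
Aldehyde appears at: OHC, CH(CHO) → 2.

2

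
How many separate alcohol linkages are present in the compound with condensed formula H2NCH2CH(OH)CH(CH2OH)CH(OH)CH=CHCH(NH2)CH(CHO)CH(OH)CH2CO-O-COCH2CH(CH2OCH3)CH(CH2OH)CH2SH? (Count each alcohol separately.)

5

–NH2 on an sp³ carbon with no adjacent C=O → amine.
–OH on an sp³ carbon → alcohol (secondary).
pendant –CH2OH on an sp³ backbone C → alcohol.
–OH on an sp³ carbon → alcohol (secondary).
C=C double bond → alkene.
–NH2 on an sp³ carbon with no adjacent C=O → amine.
pendant –CHO: carbonyl C bonded to C and H → aldehyde.
–OH on an sp³ carbon → alcohol (secondary).
two acyl groups sharing one oxygen, –C(=O)–O–C(=O)– → anhydride.
pendant –CH2OCH3: C–O–C linkage → ether.
pendant –CH2OH on an sp³ backbone C → alcohol.
–SH on an sp³ carbon → thiol.
Alcohol appears at: CH(OH), CH(CH2OH), CH(OH), CH(OH), CH(CH2OH) → 5.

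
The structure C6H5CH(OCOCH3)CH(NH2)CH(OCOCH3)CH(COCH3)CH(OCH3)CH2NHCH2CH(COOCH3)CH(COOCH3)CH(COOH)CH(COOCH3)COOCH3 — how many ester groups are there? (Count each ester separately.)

6

Reading the structure from left to right:
  C6H5: C6H5– phenyl ring → arene.
  CH(OCOCH3): pendant –OC(=O)CH3: an acyloxy group → ester.
  CH(NH2): –NH2 on an sp³ carbon with no adjacent C=O → amine.
  CH(OCOCH3): pendant –OC(=O)CH3: an acyloxy group → ester.
  CH(COCH3): pendant –COCH3: carbonyl C bonded to two carbons → ketone.
  CH(OCH3): pendant –OCH3: C–O–C with sp³ C, no adjacent C=O → ether.
  CH2NHCH2: C–N–C with sp³ carbons and no adjacent C=O → amine (secondary).
  CH(COOCH3): pendant –COOCH3: carbonyl C bonded to C and –OCH3 → ester.
  CH(COOCH3): pendant –COOCH3: carbonyl C bonded to C and –OCH3 → ester.
  CH(COOH): pendant –COOH: carbonyl C bonded to C and –OH → carboxylic acid.
  CH(COOCH3): pendant –COOCH3: carbonyl C bonded to C and –OCH3 → ester.
  COOCH3: –C(=O)OCH3: carbonyl C bonded to C and to –OCH3 → ester (not ketone + ether).
Ester appears at: CH(OCOCH3), CH(OCOCH3), CH(COOCH3), CH(COOCH3), CH(COOCH3), COOCH3 → 6.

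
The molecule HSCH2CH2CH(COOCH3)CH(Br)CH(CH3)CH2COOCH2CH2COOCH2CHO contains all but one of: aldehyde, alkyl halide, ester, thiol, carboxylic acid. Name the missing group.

carboxylic acid

aldehyde: present (CHO — terminal –CHO: carbonyl C bonded to H and C → aldehyde).
alkyl halide: present (CH(Br) — halogen on an sp³ carbon → alkyl halide).
ester: present (CH(COOCH3) — pendant –COOCH3: carbonyl C bonded to C and –OCH3 → ester).
thiol: present (HSCH2 — –SH on an sp³ carbon → thiol).
carboxylic acid: absent. In each of CH(COOCH3) and CH2COOCH2, the acyl oxygen is bonded to carbon (–O–C), not to H, so this is an ester.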